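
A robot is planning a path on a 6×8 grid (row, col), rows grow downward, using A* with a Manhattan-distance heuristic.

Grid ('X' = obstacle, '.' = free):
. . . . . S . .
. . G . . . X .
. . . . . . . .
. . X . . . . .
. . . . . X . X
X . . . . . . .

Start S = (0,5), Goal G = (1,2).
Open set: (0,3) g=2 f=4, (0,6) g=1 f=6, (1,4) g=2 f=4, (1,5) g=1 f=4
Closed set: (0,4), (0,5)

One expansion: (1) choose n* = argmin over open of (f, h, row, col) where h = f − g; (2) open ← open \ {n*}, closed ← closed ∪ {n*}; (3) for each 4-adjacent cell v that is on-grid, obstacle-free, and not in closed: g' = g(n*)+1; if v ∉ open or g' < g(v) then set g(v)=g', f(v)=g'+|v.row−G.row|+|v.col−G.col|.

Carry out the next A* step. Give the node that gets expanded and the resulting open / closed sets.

expanded=(0,3); open=[(0,2) g=3 f=4, (0,6) g=1 f=6, (1,3) g=3 f=4, (1,4) g=2 f=4, (1,5) g=1 f=4]; closed=[(0,3), (0,4), (0,5)]

step 1: expand (0,3) (f=4, h=2) → closed; open now [(0,2) g=3 f=4, (0,6) g=1 f=6, (1,3) g=3 f=4, (1,4) g=2 f=4, (1,5) g=1 f=4]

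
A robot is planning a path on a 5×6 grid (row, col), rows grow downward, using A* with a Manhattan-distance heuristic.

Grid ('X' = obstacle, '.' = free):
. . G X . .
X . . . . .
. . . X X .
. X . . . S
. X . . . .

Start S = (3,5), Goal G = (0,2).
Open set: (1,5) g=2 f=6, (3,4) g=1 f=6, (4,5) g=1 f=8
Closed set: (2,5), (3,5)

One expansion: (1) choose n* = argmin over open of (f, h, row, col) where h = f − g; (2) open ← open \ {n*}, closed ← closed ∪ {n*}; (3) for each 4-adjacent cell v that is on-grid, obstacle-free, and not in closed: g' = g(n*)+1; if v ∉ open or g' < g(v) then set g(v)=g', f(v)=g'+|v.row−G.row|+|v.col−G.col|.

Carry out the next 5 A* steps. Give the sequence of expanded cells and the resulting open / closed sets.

step 1: expand (1,5) (f=6, h=4) → closed; open now [(0,5) g=3 f=6, (1,4) g=3 f=6, (3,4) g=1 f=6, (4,5) g=1 f=8]
step 2: expand (0,5) (f=6, h=3) → closed; open now [(0,4) g=4 f=6, (1,4) g=3 f=6, (3,4) g=1 f=6, (4,5) g=1 f=8]
step 3: expand (0,4) (f=6, h=2) → closed; open now [(1,4) g=3 f=6, (3,4) g=1 f=6, (4,5) g=1 f=8]
step 4: expand (1,4) (f=6, h=3) → closed; open now [(1,3) g=4 f=6, (3,4) g=1 f=6, (4,5) g=1 f=8]
step 5: expand (1,3) (f=6, h=2) → closed; open now [(1,2) g=5 f=6, (3,4) g=1 f=6, (4,5) g=1 f=8]

order=[(1,5) → (0,5) → (0,4) → (1,4) → (1,3)]; open=[(1,2) g=5 f=6, (3,4) g=1 f=6, (4,5) g=1 f=8]; closed=[(0,4), (0,5), (1,3), (1,4), (1,5), (2,5), (3,5)]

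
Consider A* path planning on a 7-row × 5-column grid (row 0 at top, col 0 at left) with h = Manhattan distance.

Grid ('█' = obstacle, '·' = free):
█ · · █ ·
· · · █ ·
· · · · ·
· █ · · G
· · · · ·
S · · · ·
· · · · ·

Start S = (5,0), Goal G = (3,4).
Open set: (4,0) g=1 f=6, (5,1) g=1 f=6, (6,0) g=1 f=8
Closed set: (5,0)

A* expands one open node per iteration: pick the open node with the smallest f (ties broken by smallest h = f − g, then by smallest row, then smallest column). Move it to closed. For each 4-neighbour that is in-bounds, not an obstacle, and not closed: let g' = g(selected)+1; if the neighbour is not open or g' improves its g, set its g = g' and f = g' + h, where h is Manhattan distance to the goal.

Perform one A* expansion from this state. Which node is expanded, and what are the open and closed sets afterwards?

expanded=(4,0); open=[(3,0) g=2 f=6, (4,1) g=2 f=6, (5,1) g=1 f=6, (6,0) g=1 f=8]; closed=[(4,0), (5,0)]

step 1: expand (4,0) (f=6, h=5) → closed; open now [(3,0) g=2 f=6, (4,1) g=2 f=6, (5,1) g=1 f=6, (6,0) g=1 f=8]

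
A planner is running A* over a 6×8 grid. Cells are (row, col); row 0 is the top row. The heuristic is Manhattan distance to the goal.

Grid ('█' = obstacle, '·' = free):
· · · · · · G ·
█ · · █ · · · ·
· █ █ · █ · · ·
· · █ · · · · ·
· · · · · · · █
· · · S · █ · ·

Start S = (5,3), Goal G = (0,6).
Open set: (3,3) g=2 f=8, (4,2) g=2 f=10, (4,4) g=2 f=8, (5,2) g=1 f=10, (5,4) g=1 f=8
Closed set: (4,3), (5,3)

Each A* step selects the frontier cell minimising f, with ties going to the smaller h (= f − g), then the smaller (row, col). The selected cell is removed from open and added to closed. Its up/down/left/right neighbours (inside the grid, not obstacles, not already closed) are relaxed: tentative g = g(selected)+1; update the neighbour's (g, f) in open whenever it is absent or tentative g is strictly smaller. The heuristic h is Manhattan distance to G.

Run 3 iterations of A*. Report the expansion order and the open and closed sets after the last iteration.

step 1: expand (3,3) (f=8, h=6) → closed; open now [(2,3) g=3 f=8, (3,4) g=3 f=8, (4,2) g=2 f=10, (4,4) g=2 f=8, (5,2) g=1 f=10, (5,4) g=1 f=8]
step 2: expand (2,3) (f=8, h=5) → closed; open now [(3,4) g=3 f=8, (4,2) g=2 f=10, (4,4) g=2 f=8, (5,2) g=1 f=10, (5,4) g=1 f=8]
step 3: expand (3,4) (f=8, h=5) → closed; open now [(3,5) g=4 f=8, (4,2) g=2 f=10, (4,4) g=2 f=8, (5,2) g=1 f=10, (5,4) g=1 f=8]

order=[(3,3) → (2,3) → (3,4)]; open=[(3,5) g=4 f=8, (4,2) g=2 f=10, (4,4) g=2 f=8, (5,2) g=1 f=10, (5,4) g=1 f=8]; closed=[(2,3), (3,3), (3,4), (4,3), (5,3)]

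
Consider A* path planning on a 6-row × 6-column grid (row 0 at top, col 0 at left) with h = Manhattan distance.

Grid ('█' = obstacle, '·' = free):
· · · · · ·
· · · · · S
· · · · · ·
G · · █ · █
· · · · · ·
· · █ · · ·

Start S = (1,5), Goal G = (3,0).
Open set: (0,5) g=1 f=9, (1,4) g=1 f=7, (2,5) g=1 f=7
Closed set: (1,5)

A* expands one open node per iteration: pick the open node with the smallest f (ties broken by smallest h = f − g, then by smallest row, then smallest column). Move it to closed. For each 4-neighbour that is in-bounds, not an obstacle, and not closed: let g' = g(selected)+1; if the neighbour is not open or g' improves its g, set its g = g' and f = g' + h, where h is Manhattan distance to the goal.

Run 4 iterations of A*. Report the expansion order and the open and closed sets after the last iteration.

order=[(1,4) → (1,3) → (1,2) → (1,1)]; open=[(0,1) g=5 f=9, (0,2) g=4 f=9, (0,3) g=3 f=9, (0,4) g=2 f=9, (0,5) g=1 f=9, (1,0) g=5 f=7, (2,1) g=5 f=7, (2,2) g=4 f=7, (2,3) g=3 f=7, (2,4) g=2 f=7, (2,5) g=1 f=7]; closed=[(1,1), (1,2), (1,3), (1,4), (1,5)]

step 1: expand (1,4) (f=7, h=6) → closed; open now [(0,4) g=2 f=9, (0,5) g=1 f=9, (1,3) g=2 f=7, (2,4) g=2 f=7, (2,5) g=1 f=7]
step 2: expand (1,3) (f=7, h=5) → closed; open now [(0,3) g=3 f=9, (0,4) g=2 f=9, (0,5) g=1 f=9, (1,2) g=3 f=7, (2,3) g=3 f=7, (2,4) g=2 f=7, (2,5) g=1 f=7]
step 3: expand (1,2) (f=7, h=4) → closed; open now [(0,2) g=4 f=9, (0,3) g=3 f=9, (0,4) g=2 f=9, (0,5) g=1 f=9, (1,1) g=4 f=7, (2,2) g=4 f=7, (2,3) g=3 f=7, (2,4) g=2 f=7, (2,5) g=1 f=7]
step 4: expand (1,1) (f=7, h=3) → closed; open now [(0,1) g=5 f=9, (0,2) g=4 f=9, (0,3) g=3 f=9, (0,4) g=2 f=9, (0,5) g=1 f=9, (1,0) g=5 f=7, (2,1) g=5 f=7, (2,2) g=4 f=7, (2,3) g=3 f=7, (2,4) g=2 f=7, (2,5) g=1 f=7]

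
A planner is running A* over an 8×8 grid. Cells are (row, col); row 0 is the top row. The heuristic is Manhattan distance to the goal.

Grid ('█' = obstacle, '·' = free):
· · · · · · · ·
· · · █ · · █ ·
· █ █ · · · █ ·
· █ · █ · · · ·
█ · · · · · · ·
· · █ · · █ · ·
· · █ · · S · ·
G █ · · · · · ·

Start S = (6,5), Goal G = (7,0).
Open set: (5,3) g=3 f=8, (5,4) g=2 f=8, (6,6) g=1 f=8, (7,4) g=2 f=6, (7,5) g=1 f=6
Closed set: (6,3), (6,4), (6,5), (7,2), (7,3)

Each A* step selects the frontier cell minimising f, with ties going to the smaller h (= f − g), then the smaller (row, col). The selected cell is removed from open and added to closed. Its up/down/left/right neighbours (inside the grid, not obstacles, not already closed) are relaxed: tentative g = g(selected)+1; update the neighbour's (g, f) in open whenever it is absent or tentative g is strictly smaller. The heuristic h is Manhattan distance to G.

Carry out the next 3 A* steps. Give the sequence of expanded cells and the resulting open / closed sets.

step 1: expand (7,4) (f=6, h=4) → closed; open now [(5,3) g=3 f=8, (5,4) g=2 f=8, (6,6) g=1 f=8, (7,5) g=1 f=6]
step 2: expand (7,5) (f=6, h=5) → closed; open now [(5,3) g=3 f=8, (5,4) g=2 f=8, (6,6) g=1 f=8, (7,6) g=2 f=8]
step 3: expand (5,3) (f=8, h=5) → closed; open now [(4,3) g=4 f=10, (5,4) g=2 f=8, (6,6) g=1 f=8, (7,6) g=2 f=8]

order=[(7,4) → (7,5) → (5,3)]; open=[(4,3) g=4 f=10, (5,4) g=2 f=8, (6,6) g=1 f=8, (7,6) g=2 f=8]; closed=[(5,3), (6,3), (6,4), (6,5), (7,2), (7,3), (7,4), (7,5)]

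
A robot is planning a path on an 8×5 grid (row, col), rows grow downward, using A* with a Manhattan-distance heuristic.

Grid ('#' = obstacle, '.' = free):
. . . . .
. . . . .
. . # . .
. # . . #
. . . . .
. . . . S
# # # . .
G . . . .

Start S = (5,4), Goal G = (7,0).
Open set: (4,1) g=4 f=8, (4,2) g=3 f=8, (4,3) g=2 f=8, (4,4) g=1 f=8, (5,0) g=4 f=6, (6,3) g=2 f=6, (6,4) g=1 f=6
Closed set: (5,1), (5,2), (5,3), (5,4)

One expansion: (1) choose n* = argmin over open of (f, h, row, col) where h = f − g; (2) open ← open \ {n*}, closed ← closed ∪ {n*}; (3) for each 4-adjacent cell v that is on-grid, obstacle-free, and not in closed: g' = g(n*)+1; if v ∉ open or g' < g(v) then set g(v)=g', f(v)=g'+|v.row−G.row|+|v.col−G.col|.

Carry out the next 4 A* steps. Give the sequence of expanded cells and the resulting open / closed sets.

step 1: expand (5,0) (f=6, h=2) → closed; open now [(4,0) g=5 f=8, (4,1) g=4 f=8, (4,2) g=3 f=8, (4,3) g=2 f=8, (4,4) g=1 f=8, (6,3) g=2 f=6, (6,4) g=1 f=6]
step 2: expand (6,3) (f=6, h=4) → closed; open now [(4,0) g=5 f=8, (4,1) g=4 f=8, (4,2) g=3 f=8, (4,3) g=2 f=8, (4,4) g=1 f=8, (6,4) g=1 f=6, (7,3) g=3 f=6]
step 3: expand (7,3) (f=6, h=3) → closed; open now [(4,0) g=5 f=8, (4,1) g=4 f=8, (4,2) g=3 f=8, (4,3) g=2 f=8, (4,4) g=1 f=8, (6,4) g=1 f=6, (7,2) g=4 f=6, (7,4) g=4 f=8]
step 4: expand (7,2) (f=6, h=2) → closed; open now [(4,0) g=5 f=8, (4,1) g=4 f=8, (4,2) g=3 f=8, (4,3) g=2 f=8, (4,4) g=1 f=8, (6,4) g=1 f=6, (7,1) g=5 f=6, (7,4) g=4 f=8]

order=[(5,0) → (6,3) → (7,3) → (7,2)]; open=[(4,0) g=5 f=8, (4,1) g=4 f=8, (4,2) g=3 f=8, (4,3) g=2 f=8, (4,4) g=1 f=8, (6,4) g=1 f=6, (7,1) g=5 f=6, (7,4) g=4 f=8]; closed=[(5,0), (5,1), (5,2), (5,3), (5,4), (6,3), (7,2), (7,3)]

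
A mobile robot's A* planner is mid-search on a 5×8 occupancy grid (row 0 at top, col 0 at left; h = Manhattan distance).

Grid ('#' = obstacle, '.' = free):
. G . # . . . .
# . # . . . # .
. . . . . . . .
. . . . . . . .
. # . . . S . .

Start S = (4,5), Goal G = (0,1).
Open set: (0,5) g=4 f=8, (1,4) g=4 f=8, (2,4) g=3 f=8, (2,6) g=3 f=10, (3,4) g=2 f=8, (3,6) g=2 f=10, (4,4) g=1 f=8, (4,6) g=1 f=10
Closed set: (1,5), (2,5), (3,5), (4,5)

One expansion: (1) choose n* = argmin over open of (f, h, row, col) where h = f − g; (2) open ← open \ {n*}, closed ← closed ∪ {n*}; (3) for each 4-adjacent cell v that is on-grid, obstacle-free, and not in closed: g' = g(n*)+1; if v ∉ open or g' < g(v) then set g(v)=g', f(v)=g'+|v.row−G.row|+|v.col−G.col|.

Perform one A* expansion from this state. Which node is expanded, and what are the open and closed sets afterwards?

step 1: expand (0,5) (f=8, h=4) → closed; open now [(0,4) g=5 f=8, (0,6) g=5 f=10, (1,4) g=4 f=8, (2,4) g=3 f=8, (2,6) g=3 f=10, (3,4) g=2 f=8, (3,6) g=2 f=10, (4,4) g=1 f=8, (4,6) g=1 f=10]

expanded=(0,5); open=[(0,4) g=5 f=8, (0,6) g=5 f=10, (1,4) g=4 f=8, (2,4) g=3 f=8, (2,6) g=3 f=10, (3,4) g=2 f=8, (3,6) g=2 f=10, (4,4) g=1 f=8, (4,6) g=1 f=10]; closed=[(0,5), (1,5), (2,5), (3,5), (4,5)]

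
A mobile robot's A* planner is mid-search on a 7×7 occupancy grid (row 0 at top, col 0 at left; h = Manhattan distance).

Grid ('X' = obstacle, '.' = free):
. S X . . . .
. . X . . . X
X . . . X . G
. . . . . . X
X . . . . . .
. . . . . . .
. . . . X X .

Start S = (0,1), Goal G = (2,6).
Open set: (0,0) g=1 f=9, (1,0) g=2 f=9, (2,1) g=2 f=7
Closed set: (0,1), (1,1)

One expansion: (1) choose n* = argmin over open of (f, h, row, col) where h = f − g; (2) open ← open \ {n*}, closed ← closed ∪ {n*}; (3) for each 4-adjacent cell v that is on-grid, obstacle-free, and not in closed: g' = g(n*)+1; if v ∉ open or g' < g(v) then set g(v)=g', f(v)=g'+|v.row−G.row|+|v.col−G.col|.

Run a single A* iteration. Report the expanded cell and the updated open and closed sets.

expanded=(2,1); open=[(0,0) g=1 f=9, (1,0) g=2 f=9, (2,2) g=3 f=7, (3,1) g=3 f=9]; closed=[(0,1), (1,1), (2,1)]

step 1: expand (2,1) (f=7, h=5) → closed; open now [(0,0) g=1 f=9, (1,0) g=2 f=9, (2,2) g=3 f=7, (3,1) g=3 f=9]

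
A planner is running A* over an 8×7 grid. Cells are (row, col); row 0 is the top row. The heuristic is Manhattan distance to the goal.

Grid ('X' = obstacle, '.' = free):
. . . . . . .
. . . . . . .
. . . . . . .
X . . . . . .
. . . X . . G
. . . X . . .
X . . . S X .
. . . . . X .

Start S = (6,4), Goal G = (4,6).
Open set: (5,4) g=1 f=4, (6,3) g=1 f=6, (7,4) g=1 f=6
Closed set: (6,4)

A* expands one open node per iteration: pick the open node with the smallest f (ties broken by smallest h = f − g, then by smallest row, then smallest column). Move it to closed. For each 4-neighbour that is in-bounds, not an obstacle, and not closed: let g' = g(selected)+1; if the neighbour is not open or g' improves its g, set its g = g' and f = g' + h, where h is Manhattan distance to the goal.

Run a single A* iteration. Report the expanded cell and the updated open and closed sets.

expanded=(5,4); open=[(4,4) g=2 f=4, (5,5) g=2 f=4, (6,3) g=1 f=6, (7,4) g=1 f=6]; closed=[(5,4), (6,4)]

step 1: expand (5,4) (f=4, h=3) → closed; open now [(4,4) g=2 f=4, (5,5) g=2 f=4, (6,3) g=1 f=6, (7,4) g=1 f=6]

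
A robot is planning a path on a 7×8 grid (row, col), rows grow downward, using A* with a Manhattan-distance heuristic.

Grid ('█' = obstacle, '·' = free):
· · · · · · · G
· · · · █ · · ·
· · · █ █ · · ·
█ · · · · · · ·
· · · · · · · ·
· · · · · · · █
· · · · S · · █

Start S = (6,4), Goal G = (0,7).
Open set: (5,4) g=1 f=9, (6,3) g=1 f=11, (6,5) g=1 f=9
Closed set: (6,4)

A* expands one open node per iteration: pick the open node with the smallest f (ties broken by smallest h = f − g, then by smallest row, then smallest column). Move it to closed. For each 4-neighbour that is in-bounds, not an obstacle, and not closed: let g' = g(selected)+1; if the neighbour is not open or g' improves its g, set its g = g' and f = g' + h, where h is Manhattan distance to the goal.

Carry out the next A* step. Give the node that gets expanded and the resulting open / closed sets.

step 1: expand (5,4) (f=9, h=8) → closed; open now [(4,4) g=2 f=9, (5,3) g=2 f=11, (5,5) g=2 f=9, (6,3) g=1 f=11, (6,5) g=1 f=9]

expanded=(5,4); open=[(4,4) g=2 f=9, (5,3) g=2 f=11, (5,5) g=2 f=9, (6,3) g=1 f=11, (6,5) g=1 f=9]; closed=[(5,4), (6,4)]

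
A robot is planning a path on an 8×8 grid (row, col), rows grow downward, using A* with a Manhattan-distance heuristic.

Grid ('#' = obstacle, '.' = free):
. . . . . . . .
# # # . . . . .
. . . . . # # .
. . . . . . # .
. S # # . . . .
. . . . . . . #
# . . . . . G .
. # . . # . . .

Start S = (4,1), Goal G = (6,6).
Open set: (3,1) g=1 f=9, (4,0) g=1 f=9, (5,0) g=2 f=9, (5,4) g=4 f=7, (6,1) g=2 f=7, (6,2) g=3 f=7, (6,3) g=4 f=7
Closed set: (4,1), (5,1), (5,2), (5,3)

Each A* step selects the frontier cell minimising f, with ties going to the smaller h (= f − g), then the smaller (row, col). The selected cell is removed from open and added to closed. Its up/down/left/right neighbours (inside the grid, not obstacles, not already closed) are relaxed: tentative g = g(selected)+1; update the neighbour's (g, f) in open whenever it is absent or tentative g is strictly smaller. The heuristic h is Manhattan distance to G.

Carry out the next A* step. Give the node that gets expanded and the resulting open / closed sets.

expanded=(5,4); open=[(3,1) g=1 f=9, (4,0) g=1 f=9, (4,4) g=5 f=9, (5,0) g=2 f=9, (5,5) g=5 f=7, (6,1) g=2 f=7, (6,2) g=3 f=7, (6,3) g=4 f=7, (6,4) g=5 f=7]; closed=[(4,1), (5,1), (5,2), (5,3), (5,4)]

step 1: expand (5,4) (f=7, h=3) → closed; open now [(3,1) g=1 f=9, (4,0) g=1 f=9, (4,4) g=5 f=9, (5,0) g=2 f=9, (5,5) g=5 f=7, (6,1) g=2 f=7, (6,2) g=3 f=7, (6,3) g=4 f=7, (6,4) g=5 f=7]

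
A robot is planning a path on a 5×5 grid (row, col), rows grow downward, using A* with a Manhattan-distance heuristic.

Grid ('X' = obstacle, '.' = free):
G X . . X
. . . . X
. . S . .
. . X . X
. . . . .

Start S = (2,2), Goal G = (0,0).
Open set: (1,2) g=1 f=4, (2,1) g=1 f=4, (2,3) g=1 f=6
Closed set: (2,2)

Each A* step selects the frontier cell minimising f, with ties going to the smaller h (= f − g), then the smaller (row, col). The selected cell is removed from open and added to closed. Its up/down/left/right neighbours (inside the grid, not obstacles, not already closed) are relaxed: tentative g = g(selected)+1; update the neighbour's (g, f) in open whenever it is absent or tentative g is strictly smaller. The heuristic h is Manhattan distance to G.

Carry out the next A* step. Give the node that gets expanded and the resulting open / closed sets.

step 1: expand (1,2) (f=4, h=3) → closed; open now [(0,2) g=2 f=4, (1,1) g=2 f=4, (1,3) g=2 f=6, (2,1) g=1 f=4, (2,3) g=1 f=6]

expanded=(1,2); open=[(0,2) g=2 f=4, (1,1) g=2 f=4, (1,3) g=2 f=6, (2,1) g=1 f=4, (2,3) g=1 f=6]; closed=[(1,2), (2,2)]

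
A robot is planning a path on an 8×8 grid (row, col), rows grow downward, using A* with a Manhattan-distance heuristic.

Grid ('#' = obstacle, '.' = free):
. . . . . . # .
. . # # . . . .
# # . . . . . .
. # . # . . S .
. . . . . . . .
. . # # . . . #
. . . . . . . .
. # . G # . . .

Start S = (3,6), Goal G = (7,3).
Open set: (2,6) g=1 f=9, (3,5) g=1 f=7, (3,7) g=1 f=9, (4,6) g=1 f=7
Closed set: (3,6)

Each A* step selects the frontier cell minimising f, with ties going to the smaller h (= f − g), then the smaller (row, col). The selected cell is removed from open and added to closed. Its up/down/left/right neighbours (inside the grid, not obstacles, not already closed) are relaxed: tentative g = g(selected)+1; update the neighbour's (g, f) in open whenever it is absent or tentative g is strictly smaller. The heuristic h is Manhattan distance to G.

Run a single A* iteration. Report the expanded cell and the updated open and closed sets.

expanded=(3,5); open=[(2,5) g=2 f=9, (2,6) g=1 f=9, (3,4) g=2 f=7, (3,7) g=1 f=9, (4,5) g=2 f=7, (4,6) g=1 f=7]; closed=[(3,5), (3,6)]

step 1: expand (3,5) (f=7, h=6) → closed; open now [(2,5) g=2 f=9, (2,6) g=1 f=9, (3,4) g=2 f=7, (3,7) g=1 f=9, (4,5) g=2 f=7, (4,6) g=1 f=7]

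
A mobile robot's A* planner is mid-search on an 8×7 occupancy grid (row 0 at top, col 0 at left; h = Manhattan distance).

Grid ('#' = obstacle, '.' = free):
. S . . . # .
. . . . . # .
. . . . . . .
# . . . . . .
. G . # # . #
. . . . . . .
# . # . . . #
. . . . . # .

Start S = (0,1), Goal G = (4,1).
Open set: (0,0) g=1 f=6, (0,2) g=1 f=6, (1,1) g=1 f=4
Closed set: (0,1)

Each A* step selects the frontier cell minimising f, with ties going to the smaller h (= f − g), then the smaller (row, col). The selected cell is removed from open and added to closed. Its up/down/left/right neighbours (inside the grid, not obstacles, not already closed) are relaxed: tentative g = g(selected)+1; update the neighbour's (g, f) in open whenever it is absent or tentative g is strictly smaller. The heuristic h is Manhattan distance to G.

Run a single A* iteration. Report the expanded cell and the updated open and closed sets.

expanded=(1,1); open=[(0,0) g=1 f=6, (0,2) g=1 f=6, (1,0) g=2 f=6, (1,2) g=2 f=6, (2,1) g=2 f=4]; closed=[(0,1), (1,1)]

step 1: expand (1,1) (f=4, h=3) → closed; open now [(0,0) g=1 f=6, (0,2) g=1 f=6, (1,0) g=2 f=6, (1,2) g=2 f=6, (2,1) g=2 f=4]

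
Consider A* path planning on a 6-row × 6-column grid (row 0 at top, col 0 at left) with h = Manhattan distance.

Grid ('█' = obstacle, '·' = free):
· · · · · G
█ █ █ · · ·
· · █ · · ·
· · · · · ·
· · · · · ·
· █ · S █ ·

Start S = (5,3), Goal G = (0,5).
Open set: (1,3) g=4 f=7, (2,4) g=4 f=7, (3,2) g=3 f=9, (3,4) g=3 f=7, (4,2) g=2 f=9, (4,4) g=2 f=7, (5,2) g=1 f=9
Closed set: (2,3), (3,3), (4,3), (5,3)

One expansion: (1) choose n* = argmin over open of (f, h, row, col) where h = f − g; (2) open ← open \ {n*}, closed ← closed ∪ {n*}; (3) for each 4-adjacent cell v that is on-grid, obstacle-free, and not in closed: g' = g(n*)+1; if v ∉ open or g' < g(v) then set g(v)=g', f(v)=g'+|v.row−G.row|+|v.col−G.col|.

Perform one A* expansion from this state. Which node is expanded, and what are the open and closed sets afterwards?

expanded=(1,3); open=[(0,3) g=5 f=7, (1,4) g=5 f=7, (2,4) g=4 f=7, (3,2) g=3 f=9, (3,4) g=3 f=7, (4,2) g=2 f=9, (4,4) g=2 f=7, (5,2) g=1 f=9]; closed=[(1,3), (2,3), (3,3), (4,3), (5,3)]

step 1: expand (1,3) (f=7, h=3) → closed; open now [(0,3) g=5 f=7, (1,4) g=5 f=7, (2,4) g=4 f=7, (3,2) g=3 f=9, (3,4) g=3 f=7, (4,2) g=2 f=9, (4,4) g=2 f=7, (5,2) g=1 f=9]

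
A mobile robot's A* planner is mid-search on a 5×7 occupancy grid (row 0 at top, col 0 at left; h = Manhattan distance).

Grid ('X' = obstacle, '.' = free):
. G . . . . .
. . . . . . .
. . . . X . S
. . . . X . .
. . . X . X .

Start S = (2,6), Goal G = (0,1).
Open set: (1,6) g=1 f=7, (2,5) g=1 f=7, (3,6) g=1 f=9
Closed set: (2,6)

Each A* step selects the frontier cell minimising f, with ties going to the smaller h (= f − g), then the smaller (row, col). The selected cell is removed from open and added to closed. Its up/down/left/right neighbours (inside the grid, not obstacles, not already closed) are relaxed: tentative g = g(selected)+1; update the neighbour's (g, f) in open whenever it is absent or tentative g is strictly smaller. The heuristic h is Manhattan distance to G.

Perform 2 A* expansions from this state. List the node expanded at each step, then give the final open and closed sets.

order=[(1,6) → (0,6)]; open=[(0,5) g=3 f=7, (1,5) g=2 f=7, (2,5) g=1 f=7, (3,6) g=1 f=9]; closed=[(0,6), (1,6), (2,6)]

step 1: expand (1,6) (f=7, h=6) → closed; open now [(0,6) g=2 f=7, (1,5) g=2 f=7, (2,5) g=1 f=7, (3,6) g=1 f=9]
step 2: expand (0,6) (f=7, h=5) → closed; open now [(0,5) g=3 f=7, (1,5) g=2 f=7, (2,5) g=1 f=7, (3,6) g=1 f=9]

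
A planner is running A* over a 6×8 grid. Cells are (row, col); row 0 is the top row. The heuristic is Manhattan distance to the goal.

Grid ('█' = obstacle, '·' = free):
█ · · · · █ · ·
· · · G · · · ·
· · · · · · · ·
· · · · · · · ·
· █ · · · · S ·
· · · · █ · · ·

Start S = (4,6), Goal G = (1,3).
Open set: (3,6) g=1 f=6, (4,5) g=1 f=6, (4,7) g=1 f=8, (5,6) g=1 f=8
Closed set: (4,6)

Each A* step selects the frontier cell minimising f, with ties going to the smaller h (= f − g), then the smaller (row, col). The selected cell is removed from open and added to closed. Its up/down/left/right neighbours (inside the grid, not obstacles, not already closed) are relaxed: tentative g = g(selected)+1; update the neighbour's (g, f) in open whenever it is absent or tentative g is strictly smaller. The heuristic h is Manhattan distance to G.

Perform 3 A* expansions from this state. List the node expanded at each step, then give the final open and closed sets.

step 1: expand (3,6) (f=6, h=5) → closed; open now [(2,6) g=2 f=6, (3,5) g=2 f=6, (3,7) g=2 f=8, (4,5) g=1 f=6, (4,7) g=1 f=8, (5,6) g=1 f=8]
step 2: expand (2,6) (f=6, h=4) → closed; open now [(1,6) g=3 f=6, (2,5) g=3 f=6, (2,7) g=3 f=8, (3,5) g=2 f=6, (3,7) g=2 f=8, (4,5) g=1 f=6, (4,7) g=1 f=8, (5,6) g=1 f=8]
step 3: expand (1,6) (f=6, h=3) → closed; open now [(0,6) g=4 f=8, (1,5) g=4 f=6, (1,7) g=4 f=8, (2,5) g=3 f=6, (2,7) g=3 f=8, (3,5) g=2 f=6, (3,7) g=2 f=8, (4,5) g=1 f=6, (4,7) g=1 f=8, (5,6) g=1 f=8]

order=[(3,6) → (2,6) → (1,6)]; open=[(0,6) g=4 f=8, (1,5) g=4 f=6, (1,7) g=4 f=8, (2,5) g=3 f=6, (2,7) g=3 f=8, (3,5) g=2 f=6, (3,7) g=2 f=8, (4,5) g=1 f=6, (4,7) g=1 f=8, (5,6) g=1 f=8]; closed=[(1,6), (2,6), (3,6), (4,6)]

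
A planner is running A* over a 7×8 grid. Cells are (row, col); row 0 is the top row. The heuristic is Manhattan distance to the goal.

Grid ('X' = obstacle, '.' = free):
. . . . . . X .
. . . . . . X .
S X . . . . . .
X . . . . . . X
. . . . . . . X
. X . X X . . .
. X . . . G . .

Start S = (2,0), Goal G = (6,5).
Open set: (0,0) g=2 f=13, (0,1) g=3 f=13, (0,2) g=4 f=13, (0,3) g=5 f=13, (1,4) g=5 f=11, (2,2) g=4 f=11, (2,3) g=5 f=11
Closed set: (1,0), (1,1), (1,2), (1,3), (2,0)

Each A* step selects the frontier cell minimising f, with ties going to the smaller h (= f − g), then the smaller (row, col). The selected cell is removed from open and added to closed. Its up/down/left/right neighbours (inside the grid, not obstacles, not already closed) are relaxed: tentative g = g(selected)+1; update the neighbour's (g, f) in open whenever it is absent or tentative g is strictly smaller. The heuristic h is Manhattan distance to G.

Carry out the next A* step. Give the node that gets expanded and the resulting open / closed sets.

expanded=(1,4); open=[(0,0) g=2 f=13, (0,1) g=3 f=13, (0,2) g=4 f=13, (0,3) g=5 f=13, (0,4) g=6 f=13, (1,5) g=6 f=11, (2,2) g=4 f=11, (2,3) g=5 f=11, (2,4) g=6 f=11]; closed=[(1,0), (1,1), (1,2), (1,3), (1,4), (2,0)]

step 1: expand (1,4) (f=11, h=6) → closed; open now [(0,0) g=2 f=13, (0,1) g=3 f=13, (0,2) g=4 f=13, (0,3) g=5 f=13, (0,4) g=6 f=13, (1,5) g=6 f=11, (2,2) g=4 f=11, (2,3) g=5 f=11, (2,4) g=6 f=11]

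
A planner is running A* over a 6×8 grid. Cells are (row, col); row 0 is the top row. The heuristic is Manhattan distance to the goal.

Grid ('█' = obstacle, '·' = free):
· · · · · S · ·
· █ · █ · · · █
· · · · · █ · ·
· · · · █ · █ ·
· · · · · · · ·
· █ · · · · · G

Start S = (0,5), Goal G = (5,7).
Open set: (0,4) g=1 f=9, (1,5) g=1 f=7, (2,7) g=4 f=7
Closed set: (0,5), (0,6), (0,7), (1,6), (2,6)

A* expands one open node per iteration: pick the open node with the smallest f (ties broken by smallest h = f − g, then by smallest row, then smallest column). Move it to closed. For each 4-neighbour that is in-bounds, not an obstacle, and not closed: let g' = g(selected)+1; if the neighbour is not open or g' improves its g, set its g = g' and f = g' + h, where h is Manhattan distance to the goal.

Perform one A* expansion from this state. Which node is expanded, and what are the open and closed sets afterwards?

step 1: expand (2,7) (f=7, h=3) → closed; open now [(0,4) g=1 f=9, (1,5) g=1 f=7, (3,7) g=5 f=7]

expanded=(2,7); open=[(0,4) g=1 f=9, (1,5) g=1 f=7, (3,7) g=5 f=7]; closed=[(0,5), (0,6), (0,7), (1,6), (2,6), (2,7)]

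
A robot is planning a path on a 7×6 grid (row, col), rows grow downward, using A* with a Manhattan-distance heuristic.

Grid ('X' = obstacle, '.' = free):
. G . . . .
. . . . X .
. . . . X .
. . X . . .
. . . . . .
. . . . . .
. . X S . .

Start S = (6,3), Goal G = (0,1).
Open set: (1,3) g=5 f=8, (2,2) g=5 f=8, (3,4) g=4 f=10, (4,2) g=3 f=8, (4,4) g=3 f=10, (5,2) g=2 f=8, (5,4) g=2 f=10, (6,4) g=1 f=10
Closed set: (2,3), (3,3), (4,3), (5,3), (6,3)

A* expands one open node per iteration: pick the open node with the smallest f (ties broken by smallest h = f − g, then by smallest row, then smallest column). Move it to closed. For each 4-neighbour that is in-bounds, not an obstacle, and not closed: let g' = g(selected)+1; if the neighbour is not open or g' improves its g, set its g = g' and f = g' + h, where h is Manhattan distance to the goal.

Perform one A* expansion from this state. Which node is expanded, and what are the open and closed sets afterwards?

expanded=(1,3); open=[(0,3) g=6 f=8, (1,2) g=6 f=8, (2,2) g=5 f=8, (3,4) g=4 f=10, (4,2) g=3 f=8, (4,4) g=3 f=10, (5,2) g=2 f=8, (5,4) g=2 f=10, (6,4) g=1 f=10]; closed=[(1,3), (2,3), (3,3), (4,3), (5,3), (6,3)]

step 1: expand (1,3) (f=8, h=3) → closed; open now [(0,3) g=6 f=8, (1,2) g=6 f=8, (2,2) g=5 f=8, (3,4) g=4 f=10, (4,2) g=3 f=8, (4,4) g=3 f=10, (5,2) g=2 f=8, (5,4) g=2 f=10, (6,4) g=1 f=10]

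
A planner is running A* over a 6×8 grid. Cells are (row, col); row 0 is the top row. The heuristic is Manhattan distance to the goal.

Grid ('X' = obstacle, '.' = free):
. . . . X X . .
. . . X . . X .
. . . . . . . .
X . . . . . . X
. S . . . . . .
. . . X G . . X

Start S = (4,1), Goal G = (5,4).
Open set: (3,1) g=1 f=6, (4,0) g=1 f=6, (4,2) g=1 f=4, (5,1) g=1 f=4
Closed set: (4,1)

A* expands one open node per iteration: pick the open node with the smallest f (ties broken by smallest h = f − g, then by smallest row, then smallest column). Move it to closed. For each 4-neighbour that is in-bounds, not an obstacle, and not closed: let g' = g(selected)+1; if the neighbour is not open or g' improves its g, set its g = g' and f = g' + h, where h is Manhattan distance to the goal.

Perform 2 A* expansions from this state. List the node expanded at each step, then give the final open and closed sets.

step 1: expand (4,2) (f=4, h=3) → closed; open now [(3,1) g=1 f=6, (3,2) g=2 f=6, (4,0) g=1 f=6, (4,3) g=2 f=4, (5,1) g=1 f=4, (5,2) g=2 f=4]
step 2: expand (4,3) (f=4, h=2) → closed; open now [(3,1) g=1 f=6, (3,2) g=2 f=6, (3,3) g=3 f=6, (4,0) g=1 f=6, (4,4) g=3 f=4, (5,1) g=1 f=4, (5,2) g=2 f=4]

order=[(4,2) → (4,3)]; open=[(3,1) g=1 f=6, (3,2) g=2 f=6, (3,3) g=3 f=6, (4,0) g=1 f=6, (4,4) g=3 f=4, (5,1) g=1 f=4, (5,2) g=2 f=4]; closed=[(4,1), (4,2), (4,3)]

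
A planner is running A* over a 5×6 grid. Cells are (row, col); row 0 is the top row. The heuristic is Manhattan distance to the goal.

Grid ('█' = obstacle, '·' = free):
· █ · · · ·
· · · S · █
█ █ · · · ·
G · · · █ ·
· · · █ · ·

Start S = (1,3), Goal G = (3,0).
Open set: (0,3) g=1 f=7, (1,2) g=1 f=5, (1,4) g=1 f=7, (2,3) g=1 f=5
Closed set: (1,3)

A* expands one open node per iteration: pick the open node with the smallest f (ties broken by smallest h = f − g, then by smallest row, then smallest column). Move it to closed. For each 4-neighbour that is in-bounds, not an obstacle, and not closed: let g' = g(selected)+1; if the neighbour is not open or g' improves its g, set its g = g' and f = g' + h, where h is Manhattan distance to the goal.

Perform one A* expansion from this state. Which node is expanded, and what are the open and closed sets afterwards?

expanded=(1,2); open=[(0,2) g=2 f=7, (0,3) g=1 f=7, (1,1) g=2 f=5, (1,4) g=1 f=7, (2,2) g=2 f=5, (2,3) g=1 f=5]; closed=[(1,2), (1,3)]

step 1: expand (1,2) (f=5, h=4) → closed; open now [(0,2) g=2 f=7, (0,3) g=1 f=7, (1,1) g=2 f=5, (1,4) g=1 f=7, (2,2) g=2 f=5, (2,3) g=1 f=5]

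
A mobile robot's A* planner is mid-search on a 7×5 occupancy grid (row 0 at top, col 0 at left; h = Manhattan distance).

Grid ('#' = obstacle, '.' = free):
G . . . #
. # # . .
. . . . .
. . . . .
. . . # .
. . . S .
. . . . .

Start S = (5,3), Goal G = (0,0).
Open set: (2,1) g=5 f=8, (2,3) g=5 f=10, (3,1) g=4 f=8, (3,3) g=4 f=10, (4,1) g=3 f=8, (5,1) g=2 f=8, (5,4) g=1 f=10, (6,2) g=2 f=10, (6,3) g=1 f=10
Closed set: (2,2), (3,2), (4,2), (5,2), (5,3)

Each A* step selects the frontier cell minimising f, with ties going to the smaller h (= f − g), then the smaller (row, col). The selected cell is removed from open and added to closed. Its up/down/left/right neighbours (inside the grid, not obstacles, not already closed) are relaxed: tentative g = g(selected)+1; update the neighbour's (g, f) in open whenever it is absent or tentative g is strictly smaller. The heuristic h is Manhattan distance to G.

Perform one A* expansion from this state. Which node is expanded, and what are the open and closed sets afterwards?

expanded=(2,1); open=[(2,0) g=6 f=8, (2,3) g=5 f=10, (3,1) g=4 f=8, (3,3) g=4 f=10, (4,1) g=3 f=8, (5,1) g=2 f=8, (5,4) g=1 f=10, (6,2) g=2 f=10, (6,3) g=1 f=10]; closed=[(2,1), (2,2), (3,2), (4,2), (5,2), (5,3)]

step 1: expand (2,1) (f=8, h=3) → closed; open now [(2,0) g=6 f=8, (2,3) g=5 f=10, (3,1) g=4 f=8, (3,3) g=4 f=10, (4,1) g=3 f=8, (5,1) g=2 f=8, (5,4) g=1 f=10, (6,2) g=2 f=10, (6,3) g=1 f=10]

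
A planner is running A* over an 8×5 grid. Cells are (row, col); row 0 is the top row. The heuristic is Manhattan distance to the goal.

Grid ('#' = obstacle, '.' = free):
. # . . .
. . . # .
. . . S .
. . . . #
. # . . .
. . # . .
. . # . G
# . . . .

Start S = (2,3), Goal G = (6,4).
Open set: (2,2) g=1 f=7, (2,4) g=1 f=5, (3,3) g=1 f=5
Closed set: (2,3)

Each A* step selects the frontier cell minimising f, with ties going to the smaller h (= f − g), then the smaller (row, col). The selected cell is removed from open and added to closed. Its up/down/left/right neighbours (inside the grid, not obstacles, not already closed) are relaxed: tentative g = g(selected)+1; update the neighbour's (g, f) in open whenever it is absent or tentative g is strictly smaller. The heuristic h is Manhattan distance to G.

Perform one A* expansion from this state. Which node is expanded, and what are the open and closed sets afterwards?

step 1: expand (2,4) (f=5, h=4) → closed; open now [(1,4) g=2 f=7, (2,2) g=1 f=7, (3,3) g=1 f=5]

expanded=(2,4); open=[(1,4) g=2 f=7, (2,2) g=1 f=7, (3,3) g=1 f=5]; closed=[(2,3), (2,4)]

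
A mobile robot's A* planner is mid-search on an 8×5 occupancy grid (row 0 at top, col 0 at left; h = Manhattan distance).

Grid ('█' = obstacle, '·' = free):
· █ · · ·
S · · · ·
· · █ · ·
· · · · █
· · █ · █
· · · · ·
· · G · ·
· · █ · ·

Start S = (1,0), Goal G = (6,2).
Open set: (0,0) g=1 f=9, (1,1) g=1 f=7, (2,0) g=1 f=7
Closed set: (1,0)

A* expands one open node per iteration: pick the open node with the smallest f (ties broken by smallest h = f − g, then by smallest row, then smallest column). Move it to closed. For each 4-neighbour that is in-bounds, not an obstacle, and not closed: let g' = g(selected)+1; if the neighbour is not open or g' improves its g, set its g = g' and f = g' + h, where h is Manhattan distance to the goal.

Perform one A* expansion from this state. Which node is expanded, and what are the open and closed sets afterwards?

step 1: expand (1,1) (f=7, h=6) → closed; open now [(0,0) g=1 f=9, (1,2) g=2 f=7, (2,0) g=1 f=7, (2,1) g=2 f=7]

expanded=(1,1); open=[(0,0) g=1 f=9, (1,2) g=2 f=7, (2,0) g=1 f=7, (2,1) g=2 f=7]; closed=[(1,0), (1,1)]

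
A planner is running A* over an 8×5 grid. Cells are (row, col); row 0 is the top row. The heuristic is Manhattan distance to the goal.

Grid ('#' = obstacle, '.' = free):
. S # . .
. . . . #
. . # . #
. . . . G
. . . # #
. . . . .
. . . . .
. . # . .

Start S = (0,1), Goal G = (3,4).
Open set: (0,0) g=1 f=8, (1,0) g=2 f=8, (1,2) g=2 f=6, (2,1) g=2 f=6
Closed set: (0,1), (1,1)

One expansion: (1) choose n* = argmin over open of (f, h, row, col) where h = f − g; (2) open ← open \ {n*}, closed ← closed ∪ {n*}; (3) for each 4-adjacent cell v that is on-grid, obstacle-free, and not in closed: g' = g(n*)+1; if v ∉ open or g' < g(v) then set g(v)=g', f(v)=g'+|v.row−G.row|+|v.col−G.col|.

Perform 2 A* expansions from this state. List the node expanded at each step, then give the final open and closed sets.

step 1: expand (1,2) (f=6, h=4) → closed; open now [(0,0) g=1 f=8, (1,0) g=2 f=8, (1,3) g=3 f=6, (2,1) g=2 f=6]
step 2: expand (1,3) (f=6, h=3) → closed; open now [(0,0) g=1 f=8, (0,3) g=4 f=8, (1,0) g=2 f=8, (2,1) g=2 f=6, (2,3) g=4 f=6]

order=[(1,2) → (1,3)]; open=[(0,0) g=1 f=8, (0,3) g=4 f=8, (1,0) g=2 f=8, (2,1) g=2 f=6, (2,3) g=4 f=6]; closed=[(0,1), (1,1), (1,2), (1,3)]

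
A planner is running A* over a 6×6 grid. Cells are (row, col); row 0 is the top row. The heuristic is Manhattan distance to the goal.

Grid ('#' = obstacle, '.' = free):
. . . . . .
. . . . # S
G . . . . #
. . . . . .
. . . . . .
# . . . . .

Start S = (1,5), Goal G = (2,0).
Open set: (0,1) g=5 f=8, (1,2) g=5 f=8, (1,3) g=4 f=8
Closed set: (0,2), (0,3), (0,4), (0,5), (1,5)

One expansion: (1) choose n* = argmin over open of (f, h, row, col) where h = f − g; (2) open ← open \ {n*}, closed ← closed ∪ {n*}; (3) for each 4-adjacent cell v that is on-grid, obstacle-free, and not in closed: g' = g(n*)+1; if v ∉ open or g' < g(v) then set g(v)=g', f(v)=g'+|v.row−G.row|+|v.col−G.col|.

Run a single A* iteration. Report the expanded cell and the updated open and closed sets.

step 1: expand (0,1) (f=8, h=3) → closed; open now [(0,0) g=6 f=8, (1,1) g=6 f=8, (1,2) g=5 f=8, (1,3) g=4 f=8]

expanded=(0,1); open=[(0,0) g=6 f=8, (1,1) g=6 f=8, (1,2) g=5 f=8, (1,3) g=4 f=8]; closed=[(0,1), (0,2), (0,3), (0,4), (0,5), (1,5)]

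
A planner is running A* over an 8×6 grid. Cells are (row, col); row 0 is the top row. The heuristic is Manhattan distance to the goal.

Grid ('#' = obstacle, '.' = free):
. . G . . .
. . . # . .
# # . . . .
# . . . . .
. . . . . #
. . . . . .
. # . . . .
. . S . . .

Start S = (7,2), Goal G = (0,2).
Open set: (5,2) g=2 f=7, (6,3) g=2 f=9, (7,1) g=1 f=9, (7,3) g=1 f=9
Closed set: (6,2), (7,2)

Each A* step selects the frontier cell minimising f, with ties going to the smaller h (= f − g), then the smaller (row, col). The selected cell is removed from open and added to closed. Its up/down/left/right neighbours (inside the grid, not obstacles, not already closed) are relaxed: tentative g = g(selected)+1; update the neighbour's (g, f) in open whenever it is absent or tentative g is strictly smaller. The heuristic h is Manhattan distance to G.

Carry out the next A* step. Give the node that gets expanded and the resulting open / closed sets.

expanded=(5,2); open=[(4,2) g=3 f=7, (5,1) g=3 f=9, (5,3) g=3 f=9, (6,3) g=2 f=9, (7,1) g=1 f=9, (7,3) g=1 f=9]; closed=[(5,2), (6,2), (7,2)]

step 1: expand (5,2) (f=7, h=5) → closed; open now [(4,2) g=3 f=7, (5,1) g=3 f=9, (5,3) g=3 f=9, (6,3) g=2 f=9, (7,1) g=1 f=9, (7,3) g=1 f=9]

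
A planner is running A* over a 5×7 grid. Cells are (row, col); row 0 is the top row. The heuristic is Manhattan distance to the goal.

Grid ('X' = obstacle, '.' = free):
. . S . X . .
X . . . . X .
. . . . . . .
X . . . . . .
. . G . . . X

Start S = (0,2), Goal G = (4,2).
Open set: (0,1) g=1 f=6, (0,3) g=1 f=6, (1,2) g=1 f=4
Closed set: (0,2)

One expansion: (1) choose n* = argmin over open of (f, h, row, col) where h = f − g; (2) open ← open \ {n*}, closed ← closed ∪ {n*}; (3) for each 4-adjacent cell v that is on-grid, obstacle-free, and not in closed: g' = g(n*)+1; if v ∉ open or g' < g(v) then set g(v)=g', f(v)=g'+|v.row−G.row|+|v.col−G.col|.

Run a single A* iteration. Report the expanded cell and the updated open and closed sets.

step 1: expand (1,2) (f=4, h=3) → closed; open now [(0,1) g=1 f=6, (0,3) g=1 f=6, (1,1) g=2 f=6, (1,3) g=2 f=6, (2,2) g=2 f=4]

expanded=(1,2); open=[(0,1) g=1 f=6, (0,3) g=1 f=6, (1,1) g=2 f=6, (1,3) g=2 f=6, (2,2) g=2 f=4]; closed=[(0,2), (1,2)]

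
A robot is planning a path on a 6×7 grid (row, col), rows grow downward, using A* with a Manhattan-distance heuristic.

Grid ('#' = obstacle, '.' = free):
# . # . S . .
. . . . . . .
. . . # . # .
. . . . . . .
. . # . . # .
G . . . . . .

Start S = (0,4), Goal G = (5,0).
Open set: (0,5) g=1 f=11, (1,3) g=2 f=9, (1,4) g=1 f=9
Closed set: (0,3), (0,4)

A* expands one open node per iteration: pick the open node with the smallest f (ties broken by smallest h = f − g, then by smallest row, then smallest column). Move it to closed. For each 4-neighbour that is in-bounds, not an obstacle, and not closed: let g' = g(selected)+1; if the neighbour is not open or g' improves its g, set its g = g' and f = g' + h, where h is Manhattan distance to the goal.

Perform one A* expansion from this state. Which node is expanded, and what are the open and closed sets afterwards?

step 1: expand (1,3) (f=9, h=7) → closed; open now [(0,5) g=1 f=11, (1,2) g=3 f=9, (1,4) g=1 f=9]

expanded=(1,3); open=[(0,5) g=1 f=11, (1,2) g=3 f=9, (1,4) g=1 f=9]; closed=[(0,3), (0,4), (1,3)]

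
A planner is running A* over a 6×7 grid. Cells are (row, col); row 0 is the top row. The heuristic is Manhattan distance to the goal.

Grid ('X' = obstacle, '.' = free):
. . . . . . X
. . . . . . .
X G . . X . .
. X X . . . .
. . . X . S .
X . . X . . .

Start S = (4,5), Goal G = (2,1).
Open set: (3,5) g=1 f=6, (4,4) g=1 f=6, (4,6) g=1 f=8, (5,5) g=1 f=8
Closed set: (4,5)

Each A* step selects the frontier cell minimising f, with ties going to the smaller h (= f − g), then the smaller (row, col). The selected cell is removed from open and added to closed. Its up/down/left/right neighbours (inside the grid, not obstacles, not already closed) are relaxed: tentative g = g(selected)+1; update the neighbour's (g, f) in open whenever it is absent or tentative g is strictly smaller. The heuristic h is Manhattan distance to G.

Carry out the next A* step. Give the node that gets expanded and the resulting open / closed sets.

expanded=(3,5); open=[(2,5) g=2 f=6, (3,4) g=2 f=6, (3,6) g=2 f=8, (4,4) g=1 f=6, (4,6) g=1 f=8, (5,5) g=1 f=8]; closed=[(3,5), (4,5)]

step 1: expand (3,5) (f=6, h=5) → closed; open now [(2,5) g=2 f=6, (3,4) g=2 f=6, (3,6) g=2 f=8, (4,4) g=1 f=6, (4,6) g=1 f=8, (5,5) g=1 f=8]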